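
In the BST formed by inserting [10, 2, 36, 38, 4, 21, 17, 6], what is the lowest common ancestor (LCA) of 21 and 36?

Tree insertion order: [10, 2, 36, 38, 4, 21, 17, 6]
Tree (level-order array): [10, 2, 36, None, 4, 21, 38, None, 6, 17]
In a BST, the LCA of p=21, q=36 is the first node v on the
root-to-leaf path with p <= v <= q (go left if both < v, right if both > v).
Walk from root:
  at 10: both 21 and 36 > 10, go right
  at 36: 21 <= 36 <= 36, this is the LCA
LCA = 36


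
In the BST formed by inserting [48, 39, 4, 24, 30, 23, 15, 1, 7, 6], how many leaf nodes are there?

Tree built from: [48, 39, 4, 24, 30, 23, 15, 1, 7, 6]
Tree (level-order array): [48, 39, None, 4, None, 1, 24, None, None, 23, 30, 15, None, None, None, 7, None, 6]
Rule: A leaf has 0 children.
Per-node child counts:
  node 48: 1 child(ren)
  node 39: 1 child(ren)
  node 4: 2 child(ren)
  node 1: 0 child(ren)
  node 24: 2 child(ren)
  node 23: 1 child(ren)
  node 15: 1 child(ren)
  node 7: 1 child(ren)
  node 6: 0 child(ren)
  node 30: 0 child(ren)
Matching nodes: [1, 6, 30]
Count of leaf nodes: 3


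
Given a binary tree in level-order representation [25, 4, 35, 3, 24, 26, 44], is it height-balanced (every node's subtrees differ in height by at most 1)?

Tree (level-order array): [25, 4, 35, 3, 24, 26, 44]
Definition: a tree is height-balanced if, at every node, |h(left) - h(right)| <= 1 (empty subtree has height -1).
Bottom-up per-node check:
  node 3: h_left=-1, h_right=-1, diff=0 [OK], height=0
  node 24: h_left=-1, h_right=-1, diff=0 [OK], height=0
  node 4: h_left=0, h_right=0, diff=0 [OK], height=1
  node 26: h_left=-1, h_right=-1, diff=0 [OK], height=0
  node 44: h_left=-1, h_right=-1, diff=0 [OK], height=0
  node 35: h_left=0, h_right=0, diff=0 [OK], height=1
  node 25: h_left=1, h_right=1, diff=0 [OK], height=2
All nodes satisfy the balance condition.
Result: Balanced


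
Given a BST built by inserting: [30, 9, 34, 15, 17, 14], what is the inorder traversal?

Tree insertion order: [30, 9, 34, 15, 17, 14]
Tree (level-order array): [30, 9, 34, None, 15, None, None, 14, 17]
Inorder traversal: [9, 14, 15, 17, 30, 34]


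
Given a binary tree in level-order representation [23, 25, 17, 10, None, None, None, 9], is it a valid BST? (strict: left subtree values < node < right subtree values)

Level-order array: [23, 25, 17, 10, None, None, None, 9]
Validate using subtree bounds (lo, hi): at each node, require lo < value < hi,
then recurse left with hi=value and right with lo=value.
Preorder trace (stopping at first violation):
  at node 23 with bounds (-inf, +inf): OK
  at node 25 with bounds (-inf, 23): VIOLATION
Node 25 violates its bound: not (-inf < 25 < 23).
Result: Not a valid BST


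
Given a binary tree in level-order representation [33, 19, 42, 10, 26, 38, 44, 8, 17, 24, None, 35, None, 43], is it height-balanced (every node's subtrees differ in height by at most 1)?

Tree (level-order array): [33, 19, 42, 10, 26, 38, 44, 8, 17, 24, None, 35, None, 43]
Definition: a tree is height-balanced if, at every node, |h(left) - h(right)| <= 1 (empty subtree has height -1).
Bottom-up per-node check:
  node 8: h_left=-1, h_right=-1, diff=0 [OK], height=0
  node 17: h_left=-1, h_right=-1, diff=0 [OK], height=0
  node 10: h_left=0, h_right=0, diff=0 [OK], height=1
  node 24: h_left=-1, h_right=-1, diff=0 [OK], height=0
  node 26: h_left=0, h_right=-1, diff=1 [OK], height=1
  node 19: h_left=1, h_right=1, diff=0 [OK], height=2
  node 35: h_left=-1, h_right=-1, diff=0 [OK], height=0
  node 38: h_left=0, h_right=-1, diff=1 [OK], height=1
  node 43: h_left=-1, h_right=-1, diff=0 [OK], height=0
  node 44: h_left=0, h_right=-1, diff=1 [OK], height=1
  node 42: h_left=1, h_right=1, diff=0 [OK], height=2
  node 33: h_left=2, h_right=2, diff=0 [OK], height=3
All nodes satisfy the balance condition.
Result: Balanced


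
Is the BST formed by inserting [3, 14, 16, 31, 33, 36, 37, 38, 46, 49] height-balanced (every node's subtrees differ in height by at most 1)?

Tree (level-order array): [3, None, 14, None, 16, None, 31, None, 33, None, 36, None, 37, None, 38, None, 46, None, 49]
Definition: a tree is height-balanced if, at every node, |h(left) - h(right)| <= 1 (empty subtree has height -1).
Bottom-up per-node check:
  node 49: h_left=-1, h_right=-1, diff=0 [OK], height=0
  node 46: h_left=-1, h_right=0, diff=1 [OK], height=1
  node 38: h_left=-1, h_right=1, diff=2 [FAIL (|-1-1|=2 > 1)], height=2
  node 37: h_left=-1, h_right=2, diff=3 [FAIL (|-1-2|=3 > 1)], height=3
  node 36: h_left=-1, h_right=3, diff=4 [FAIL (|-1-3|=4 > 1)], height=4
  node 33: h_left=-1, h_right=4, diff=5 [FAIL (|-1-4|=5 > 1)], height=5
  node 31: h_left=-1, h_right=5, diff=6 [FAIL (|-1-5|=6 > 1)], height=6
  node 16: h_left=-1, h_right=6, diff=7 [FAIL (|-1-6|=7 > 1)], height=7
  node 14: h_left=-1, h_right=7, diff=8 [FAIL (|-1-7|=8 > 1)], height=8
  node 3: h_left=-1, h_right=8, diff=9 [FAIL (|-1-8|=9 > 1)], height=9
Node 38 violates the condition: |-1 - 1| = 2 > 1.
Result: Not balanced


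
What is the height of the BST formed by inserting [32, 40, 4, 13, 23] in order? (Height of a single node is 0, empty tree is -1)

Insertion order: [32, 40, 4, 13, 23]
Tree (level-order array): [32, 4, 40, None, 13, None, None, None, 23]
Compute height bottom-up (empty subtree = -1):
  height(23) = 1 + max(-1, -1) = 0
  height(13) = 1 + max(-1, 0) = 1
  height(4) = 1 + max(-1, 1) = 2
  height(40) = 1 + max(-1, -1) = 0
  height(32) = 1 + max(2, 0) = 3
Height = 3


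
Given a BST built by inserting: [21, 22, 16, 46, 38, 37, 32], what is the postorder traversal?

Tree insertion order: [21, 22, 16, 46, 38, 37, 32]
Tree (level-order array): [21, 16, 22, None, None, None, 46, 38, None, 37, None, 32]
Postorder traversal: [16, 32, 37, 38, 46, 22, 21]


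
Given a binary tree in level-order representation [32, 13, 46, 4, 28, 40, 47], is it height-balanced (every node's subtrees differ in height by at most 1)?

Tree (level-order array): [32, 13, 46, 4, 28, 40, 47]
Definition: a tree is height-balanced if, at every node, |h(left) - h(right)| <= 1 (empty subtree has height -1).
Bottom-up per-node check:
  node 4: h_left=-1, h_right=-1, diff=0 [OK], height=0
  node 28: h_left=-1, h_right=-1, diff=0 [OK], height=0
  node 13: h_left=0, h_right=0, diff=0 [OK], height=1
  node 40: h_left=-1, h_right=-1, diff=0 [OK], height=0
  node 47: h_left=-1, h_right=-1, diff=0 [OK], height=0
  node 46: h_left=0, h_right=0, diff=0 [OK], height=1
  node 32: h_left=1, h_right=1, diff=0 [OK], height=2
All nodes satisfy the balance condition.
Result: Balanced


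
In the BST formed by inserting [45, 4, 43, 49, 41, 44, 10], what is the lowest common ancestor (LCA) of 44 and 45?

Tree insertion order: [45, 4, 43, 49, 41, 44, 10]
Tree (level-order array): [45, 4, 49, None, 43, None, None, 41, 44, 10]
In a BST, the LCA of p=44, q=45 is the first node v on the
root-to-leaf path with p <= v <= q (go left if both < v, right if both > v).
Walk from root:
  at 45: 44 <= 45 <= 45, this is the LCA
LCA = 45


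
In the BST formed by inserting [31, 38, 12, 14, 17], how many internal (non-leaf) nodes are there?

Tree built from: [31, 38, 12, 14, 17]
Tree (level-order array): [31, 12, 38, None, 14, None, None, None, 17]
Rule: An internal node has at least one child.
Per-node child counts:
  node 31: 2 child(ren)
  node 12: 1 child(ren)
  node 14: 1 child(ren)
  node 17: 0 child(ren)
  node 38: 0 child(ren)
Matching nodes: [31, 12, 14]
Count of internal (non-leaf) nodes: 3


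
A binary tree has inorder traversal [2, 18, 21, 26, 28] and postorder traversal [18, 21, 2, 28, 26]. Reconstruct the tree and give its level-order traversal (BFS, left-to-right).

Inorder:   [2, 18, 21, 26, 28]
Postorder: [18, 21, 2, 28, 26]
Algorithm: postorder visits root last, so walk postorder right-to-left;
each value is the root of the current inorder slice — split it at that
value, recurse on the right subtree first, then the left.
Recursive splits:
  root=26; inorder splits into left=[2, 18, 21], right=[28]
  root=28; inorder splits into left=[], right=[]
  root=2; inorder splits into left=[], right=[18, 21]
  root=21; inorder splits into left=[18], right=[]
  root=18; inorder splits into left=[], right=[]
Reconstructed level-order: [26, 2, 28, 21, 18]


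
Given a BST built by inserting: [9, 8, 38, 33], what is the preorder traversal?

Tree insertion order: [9, 8, 38, 33]
Tree (level-order array): [9, 8, 38, None, None, 33]
Preorder traversal: [9, 8, 38, 33]


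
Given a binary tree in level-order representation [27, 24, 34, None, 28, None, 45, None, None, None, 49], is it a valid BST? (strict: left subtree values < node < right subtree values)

Level-order array: [27, 24, 34, None, 28, None, 45, None, None, None, 49]
Validate using subtree bounds (lo, hi): at each node, require lo < value < hi,
then recurse left with hi=value and right with lo=value.
Preorder trace (stopping at first violation):
  at node 27 with bounds (-inf, +inf): OK
  at node 24 with bounds (-inf, 27): OK
  at node 28 with bounds (24, 27): VIOLATION
Node 28 violates its bound: not (24 < 28 < 27).
Result: Not a valid BST


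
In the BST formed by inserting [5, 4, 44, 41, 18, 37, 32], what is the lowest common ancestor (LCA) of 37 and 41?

Tree insertion order: [5, 4, 44, 41, 18, 37, 32]
Tree (level-order array): [5, 4, 44, None, None, 41, None, 18, None, None, 37, 32]
In a BST, the LCA of p=37, q=41 is the first node v on the
root-to-leaf path with p <= v <= q (go left if both < v, right if both > v).
Walk from root:
  at 5: both 37 and 41 > 5, go right
  at 44: both 37 and 41 < 44, go left
  at 41: 37 <= 41 <= 41, this is the LCA
LCA = 41


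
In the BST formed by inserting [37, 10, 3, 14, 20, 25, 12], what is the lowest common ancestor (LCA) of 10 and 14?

Tree insertion order: [37, 10, 3, 14, 20, 25, 12]
Tree (level-order array): [37, 10, None, 3, 14, None, None, 12, 20, None, None, None, 25]
In a BST, the LCA of p=10, q=14 is the first node v on the
root-to-leaf path with p <= v <= q (go left if both < v, right if both > v).
Walk from root:
  at 37: both 10 and 14 < 37, go left
  at 10: 10 <= 10 <= 14, this is the LCA
LCA = 10


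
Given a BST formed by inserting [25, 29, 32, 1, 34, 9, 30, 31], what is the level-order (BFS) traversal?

Tree insertion order: [25, 29, 32, 1, 34, 9, 30, 31]
Tree (level-order array): [25, 1, 29, None, 9, None, 32, None, None, 30, 34, None, 31]
BFS from the root, enqueuing left then right child of each popped node:
  queue [25] -> pop 25, enqueue [1, 29], visited so far: [25]
  queue [1, 29] -> pop 1, enqueue [9], visited so far: [25, 1]
  queue [29, 9] -> pop 29, enqueue [32], visited so far: [25, 1, 29]
  queue [9, 32] -> pop 9, enqueue [none], visited so far: [25, 1, 29, 9]
  queue [32] -> pop 32, enqueue [30, 34], visited so far: [25, 1, 29, 9, 32]
  queue [30, 34] -> pop 30, enqueue [31], visited so far: [25, 1, 29, 9, 32, 30]
  queue [34, 31] -> pop 34, enqueue [none], visited so far: [25, 1, 29, 9, 32, 30, 34]
  queue [31] -> pop 31, enqueue [none], visited so far: [25, 1, 29, 9, 32, 30, 34, 31]
Result: [25, 1, 29, 9, 32, 30, 34, 31]


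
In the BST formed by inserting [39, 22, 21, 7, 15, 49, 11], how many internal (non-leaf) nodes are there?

Tree built from: [39, 22, 21, 7, 15, 49, 11]
Tree (level-order array): [39, 22, 49, 21, None, None, None, 7, None, None, 15, 11]
Rule: An internal node has at least one child.
Per-node child counts:
  node 39: 2 child(ren)
  node 22: 1 child(ren)
  node 21: 1 child(ren)
  node 7: 1 child(ren)
  node 15: 1 child(ren)
  node 11: 0 child(ren)
  node 49: 0 child(ren)
Matching nodes: [39, 22, 21, 7, 15]
Count of internal (non-leaf) nodes: 5


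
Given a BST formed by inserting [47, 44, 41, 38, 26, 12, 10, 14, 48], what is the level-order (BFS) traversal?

Tree insertion order: [47, 44, 41, 38, 26, 12, 10, 14, 48]
Tree (level-order array): [47, 44, 48, 41, None, None, None, 38, None, 26, None, 12, None, 10, 14]
BFS from the root, enqueuing left then right child of each popped node:
  queue [47] -> pop 47, enqueue [44, 48], visited so far: [47]
  queue [44, 48] -> pop 44, enqueue [41], visited so far: [47, 44]
  queue [48, 41] -> pop 48, enqueue [none], visited so far: [47, 44, 48]
  queue [41] -> pop 41, enqueue [38], visited so far: [47, 44, 48, 41]
  queue [38] -> pop 38, enqueue [26], visited so far: [47, 44, 48, 41, 38]
  queue [26] -> pop 26, enqueue [12], visited so far: [47, 44, 48, 41, 38, 26]
  queue [12] -> pop 12, enqueue [10, 14], visited so far: [47, 44, 48, 41, 38, 26, 12]
  queue [10, 14] -> pop 10, enqueue [none], visited so far: [47, 44, 48, 41, 38, 26, 12, 10]
  queue [14] -> pop 14, enqueue [none], visited so far: [47, 44, 48, 41, 38, 26, 12, 10, 14]
Result: [47, 44, 48, 41, 38, 26, 12, 10, 14]


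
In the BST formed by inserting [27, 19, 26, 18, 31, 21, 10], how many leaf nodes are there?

Tree built from: [27, 19, 26, 18, 31, 21, 10]
Tree (level-order array): [27, 19, 31, 18, 26, None, None, 10, None, 21]
Rule: A leaf has 0 children.
Per-node child counts:
  node 27: 2 child(ren)
  node 19: 2 child(ren)
  node 18: 1 child(ren)
  node 10: 0 child(ren)
  node 26: 1 child(ren)
  node 21: 0 child(ren)
  node 31: 0 child(ren)
Matching nodes: [10, 21, 31]
Count of leaf nodes: 3


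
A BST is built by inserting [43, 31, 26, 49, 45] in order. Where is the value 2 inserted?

Starting tree (level order): [43, 31, 49, 26, None, 45]
Insertion path: 43 -> 31 -> 26
Result: insert 2 as left child of 26
Final tree (level order): [43, 31, 49, 26, None, 45, None, 2]


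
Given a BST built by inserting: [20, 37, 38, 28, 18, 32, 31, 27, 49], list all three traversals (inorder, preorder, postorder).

Tree insertion order: [20, 37, 38, 28, 18, 32, 31, 27, 49]
Tree (level-order array): [20, 18, 37, None, None, 28, 38, 27, 32, None, 49, None, None, 31]
Inorder (L, root, R): [18, 20, 27, 28, 31, 32, 37, 38, 49]
Preorder (root, L, R): [20, 18, 37, 28, 27, 32, 31, 38, 49]
Postorder (L, R, root): [18, 27, 31, 32, 28, 49, 38, 37, 20]


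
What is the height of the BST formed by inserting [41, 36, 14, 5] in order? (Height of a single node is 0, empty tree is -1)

Insertion order: [41, 36, 14, 5]
Tree (level-order array): [41, 36, None, 14, None, 5]
Compute height bottom-up (empty subtree = -1):
  height(5) = 1 + max(-1, -1) = 0
  height(14) = 1 + max(0, -1) = 1
  height(36) = 1 + max(1, -1) = 2
  height(41) = 1 + max(2, -1) = 3
Height = 3


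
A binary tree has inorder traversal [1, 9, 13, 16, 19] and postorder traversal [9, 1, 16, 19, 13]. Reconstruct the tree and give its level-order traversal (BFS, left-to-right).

Inorder:   [1, 9, 13, 16, 19]
Postorder: [9, 1, 16, 19, 13]
Algorithm: postorder visits root last, so walk postorder right-to-left;
each value is the root of the current inorder slice — split it at that
value, recurse on the right subtree first, then the left.
Recursive splits:
  root=13; inorder splits into left=[1, 9], right=[16, 19]
  root=19; inorder splits into left=[16], right=[]
  root=16; inorder splits into left=[], right=[]
  root=1; inorder splits into left=[], right=[9]
  root=9; inorder splits into left=[], right=[]
Reconstructed level-order: [13, 1, 19, 9, 16]


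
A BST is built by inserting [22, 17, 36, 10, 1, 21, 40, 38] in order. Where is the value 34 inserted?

Starting tree (level order): [22, 17, 36, 10, 21, None, 40, 1, None, None, None, 38]
Insertion path: 22 -> 36
Result: insert 34 as left child of 36
Final tree (level order): [22, 17, 36, 10, 21, 34, 40, 1, None, None, None, None, None, 38]


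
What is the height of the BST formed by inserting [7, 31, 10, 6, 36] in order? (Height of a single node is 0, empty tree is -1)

Insertion order: [7, 31, 10, 6, 36]
Tree (level-order array): [7, 6, 31, None, None, 10, 36]
Compute height bottom-up (empty subtree = -1):
  height(6) = 1 + max(-1, -1) = 0
  height(10) = 1 + max(-1, -1) = 0
  height(36) = 1 + max(-1, -1) = 0
  height(31) = 1 + max(0, 0) = 1
  height(7) = 1 + max(0, 1) = 2
Height = 2


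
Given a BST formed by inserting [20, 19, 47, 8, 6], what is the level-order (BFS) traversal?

Tree insertion order: [20, 19, 47, 8, 6]
Tree (level-order array): [20, 19, 47, 8, None, None, None, 6]
BFS from the root, enqueuing left then right child of each popped node:
  queue [20] -> pop 20, enqueue [19, 47], visited so far: [20]
  queue [19, 47] -> pop 19, enqueue [8], visited so far: [20, 19]
  queue [47, 8] -> pop 47, enqueue [none], visited so far: [20, 19, 47]
  queue [8] -> pop 8, enqueue [6], visited so far: [20, 19, 47, 8]
  queue [6] -> pop 6, enqueue [none], visited so far: [20, 19, 47, 8, 6]
Result: [20, 19, 47, 8, 6]


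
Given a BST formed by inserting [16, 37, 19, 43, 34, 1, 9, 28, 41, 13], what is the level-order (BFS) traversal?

Tree insertion order: [16, 37, 19, 43, 34, 1, 9, 28, 41, 13]
Tree (level-order array): [16, 1, 37, None, 9, 19, 43, None, 13, None, 34, 41, None, None, None, 28]
BFS from the root, enqueuing left then right child of each popped node:
  queue [16] -> pop 16, enqueue [1, 37], visited so far: [16]
  queue [1, 37] -> pop 1, enqueue [9], visited so far: [16, 1]
  queue [37, 9] -> pop 37, enqueue [19, 43], visited so far: [16, 1, 37]
  queue [9, 19, 43] -> pop 9, enqueue [13], visited so far: [16, 1, 37, 9]
  queue [19, 43, 13] -> pop 19, enqueue [34], visited so far: [16, 1, 37, 9, 19]
  queue [43, 13, 34] -> pop 43, enqueue [41], visited so far: [16, 1, 37, 9, 19, 43]
  queue [13, 34, 41] -> pop 13, enqueue [none], visited so far: [16, 1, 37, 9, 19, 43, 13]
  queue [34, 41] -> pop 34, enqueue [28], visited so far: [16, 1, 37, 9, 19, 43, 13, 34]
  queue [41, 28] -> pop 41, enqueue [none], visited so far: [16, 1, 37, 9, 19, 43, 13, 34, 41]
  queue [28] -> pop 28, enqueue [none], visited so far: [16, 1, 37, 9, 19, 43, 13, 34, 41, 28]
Result: [16, 1, 37, 9, 19, 43, 13, 34, 41, 28]


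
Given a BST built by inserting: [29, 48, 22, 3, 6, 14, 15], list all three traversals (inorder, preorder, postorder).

Tree insertion order: [29, 48, 22, 3, 6, 14, 15]
Tree (level-order array): [29, 22, 48, 3, None, None, None, None, 6, None, 14, None, 15]
Inorder (L, root, R): [3, 6, 14, 15, 22, 29, 48]
Preorder (root, L, R): [29, 22, 3, 6, 14, 15, 48]
Postorder (L, R, root): [15, 14, 6, 3, 22, 48, 29]


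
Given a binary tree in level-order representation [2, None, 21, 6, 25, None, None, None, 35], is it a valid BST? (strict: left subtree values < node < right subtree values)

Level-order array: [2, None, 21, 6, 25, None, None, None, 35]
Validate using subtree bounds (lo, hi): at each node, require lo < value < hi,
then recurse left with hi=value and right with lo=value.
Preorder trace (stopping at first violation):
  at node 2 with bounds (-inf, +inf): OK
  at node 21 with bounds (2, +inf): OK
  at node 6 with bounds (2, 21): OK
  at node 25 with bounds (21, +inf): OK
  at node 35 with bounds (25, +inf): OK
No violation found at any node.
Result: Valid BST


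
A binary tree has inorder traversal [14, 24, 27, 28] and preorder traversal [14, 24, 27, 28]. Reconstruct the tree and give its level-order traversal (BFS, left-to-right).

Inorder:  [14, 24, 27, 28]
Preorder: [14, 24, 27, 28]
Algorithm: preorder visits root first, so consume preorder in order;
for each root, split the current inorder slice at that value into
left-subtree inorder and right-subtree inorder, then recurse.
Recursive splits:
  root=14; inorder splits into left=[], right=[24, 27, 28]
  root=24; inorder splits into left=[], right=[27, 28]
  root=27; inorder splits into left=[], right=[28]
  root=28; inorder splits into left=[], right=[]
Reconstructed level-order: [14, 24, 27, 28]


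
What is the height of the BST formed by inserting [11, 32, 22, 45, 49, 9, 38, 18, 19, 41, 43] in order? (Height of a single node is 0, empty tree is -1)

Insertion order: [11, 32, 22, 45, 49, 9, 38, 18, 19, 41, 43]
Tree (level-order array): [11, 9, 32, None, None, 22, 45, 18, None, 38, 49, None, 19, None, 41, None, None, None, None, None, 43]
Compute height bottom-up (empty subtree = -1):
  height(9) = 1 + max(-1, -1) = 0
  height(19) = 1 + max(-1, -1) = 0
  height(18) = 1 + max(-1, 0) = 1
  height(22) = 1 + max(1, -1) = 2
  height(43) = 1 + max(-1, -1) = 0
  height(41) = 1 + max(-1, 0) = 1
  height(38) = 1 + max(-1, 1) = 2
  height(49) = 1 + max(-1, -1) = 0
  height(45) = 1 + max(2, 0) = 3
  height(32) = 1 + max(2, 3) = 4
  height(11) = 1 + max(0, 4) = 5
Height = 5


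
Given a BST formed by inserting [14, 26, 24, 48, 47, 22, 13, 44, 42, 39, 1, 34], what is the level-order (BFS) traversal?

Tree insertion order: [14, 26, 24, 48, 47, 22, 13, 44, 42, 39, 1, 34]
Tree (level-order array): [14, 13, 26, 1, None, 24, 48, None, None, 22, None, 47, None, None, None, 44, None, 42, None, 39, None, 34]
BFS from the root, enqueuing left then right child of each popped node:
  queue [14] -> pop 14, enqueue [13, 26], visited so far: [14]
  queue [13, 26] -> pop 13, enqueue [1], visited so far: [14, 13]
  queue [26, 1] -> pop 26, enqueue [24, 48], visited so far: [14, 13, 26]
  queue [1, 24, 48] -> pop 1, enqueue [none], visited so far: [14, 13, 26, 1]
  queue [24, 48] -> pop 24, enqueue [22], visited so far: [14, 13, 26, 1, 24]
  queue [48, 22] -> pop 48, enqueue [47], visited so far: [14, 13, 26, 1, 24, 48]
  queue [22, 47] -> pop 22, enqueue [none], visited so far: [14, 13, 26, 1, 24, 48, 22]
  queue [47] -> pop 47, enqueue [44], visited so far: [14, 13, 26, 1, 24, 48, 22, 47]
  queue [44] -> pop 44, enqueue [42], visited so far: [14, 13, 26, 1, 24, 48, 22, 47, 44]
  queue [42] -> pop 42, enqueue [39], visited so far: [14, 13, 26, 1, 24, 48, 22, 47, 44, 42]
  queue [39] -> pop 39, enqueue [34], visited so far: [14, 13, 26, 1, 24, 48, 22, 47, 44, 42, 39]
  queue [34] -> pop 34, enqueue [none], visited so far: [14, 13, 26, 1, 24, 48, 22, 47, 44, 42, 39, 34]
Result: [14, 13, 26, 1, 24, 48, 22, 47, 44, 42, 39, 34]


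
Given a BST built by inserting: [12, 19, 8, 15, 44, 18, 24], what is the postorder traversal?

Tree insertion order: [12, 19, 8, 15, 44, 18, 24]
Tree (level-order array): [12, 8, 19, None, None, 15, 44, None, 18, 24]
Postorder traversal: [8, 18, 15, 24, 44, 19, 12]


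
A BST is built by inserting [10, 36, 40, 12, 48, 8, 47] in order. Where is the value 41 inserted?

Starting tree (level order): [10, 8, 36, None, None, 12, 40, None, None, None, 48, 47]
Insertion path: 10 -> 36 -> 40 -> 48 -> 47
Result: insert 41 as left child of 47
Final tree (level order): [10, 8, 36, None, None, 12, 40, None, None, None, 48, 47, None, 41]


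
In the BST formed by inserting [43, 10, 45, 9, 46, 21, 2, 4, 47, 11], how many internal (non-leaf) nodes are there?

Tree built from: [43, 10, 45, 9, 46, 21, 2, 4, 47, 11]
Tree (level-order array): [43, 10, 45, 9, 21, None, 46, 2, None, 11, None, None, 47, None, 4]
Rule: An internal node has at least one child.
Per-node child counts:
  node 43: 2 child(ren)
  node 10: 2 child(ren)
  node 9: 1 child(ren)
  node 2: 1 child(ren)
  node 4: 0 child(ren)
  node 21: 1 child(ren)
  node 11: 0 child(ren)
  node 45: 1 child(ren)
  node 46: 1 child(ren)
  node 47: 0 child(ren)
Matching nodes: [43, 10, 9, 2, 21, 45, 46]
Count of internal (non-leaf) nodes: 7


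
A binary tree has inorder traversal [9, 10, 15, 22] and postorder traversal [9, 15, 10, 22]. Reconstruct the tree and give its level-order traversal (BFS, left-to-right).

Inorder:   [9, 10, 15, 22]
Postorder: [9, 15, 10, 22]
Algorithm: postorder visits root last, so walk postorder right-to-left;
each value is the root of the current inorder slice — split it at that
value, recurse on the right subtree first, then the left.
Recursive splits:
  root=22; inorder splits into left=[9, 10, 15], right=[]
  root=10; inorder splits into left=[9], right=[15]
  root=15; inorder splits into left=[], right=[]
  root=9; inorder splits into left=[], right=[]
Reconstructed level-order: [22, 10, 9, 15]


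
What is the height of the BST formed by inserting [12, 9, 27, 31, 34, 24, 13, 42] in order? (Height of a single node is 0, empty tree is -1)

Insertion order: [12, 9, 27, 31, 34, 24, 13, 42]
Tree (level-order array): [12, 9, 27, None, None, 24, 31, 13, None, None, 34, None, None, None, 42]
Compute height bottom-up (empty subtree = -1):
  height(9) = 1 + max(-1, -1) = 0
  height(13) = 1 + max(-1, -1) = 0
  height(24) = 1 + max(0, -1) = 1
  height(42) = 1 + max(-1, -1) = 0
  height(34) = 1 + max(-1, 0) = 1
  height(31) = 1 + max(-1, 1) = 2
  height(27) = 1 + max(1, 2) = 3
  height(12) = 1 + max(0, 3) = 4
Height = 4


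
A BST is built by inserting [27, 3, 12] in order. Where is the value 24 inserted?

Starting tree (level order): [27, 3, None, None, 12]
Insertion path: 27 -> 3 -> 12
Result: insert 24 as right child of 12
Final tree (level order): [27, 3, None, None, 12, None, 24]


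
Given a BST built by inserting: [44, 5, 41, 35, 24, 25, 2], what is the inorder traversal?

Tree insertion order: [44, 5, 41, 35, 24, 25, 2]
Tree (level-order array): [44, 5, None, 2, 41, None, None, 35, None, 24, None, None, 25]
Inorder traversal: [2, 5, 24, 25, 35, 41, 44]


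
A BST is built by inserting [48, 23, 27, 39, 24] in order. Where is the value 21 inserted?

Starting tree (level order): [48, 23, None, None, 27, 24, 39]
Insertion path: 48 -> 23
Result: insert 21 as left child of 23
Final tree (level order): [48, 23, None, 21, 27, None, None, 24, 39]


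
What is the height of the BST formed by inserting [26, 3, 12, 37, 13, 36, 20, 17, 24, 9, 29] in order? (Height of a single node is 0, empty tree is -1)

Insertion order: [26, 3, 12, 37, 13, 36, 20, 17, 24, 9, 29]
Tree (level-order array): [26, 3, 37, None, 12, 36, None, 9, 13, 29, None, None, None, None, 20, None, None, 17, 24]
Compute height bottom-up (empty subtree = -1):
  height(9) = 1 + max(-1, -1) = 0
  height(17) = 1 + max(-1, -1) = 0
  height(24) = 1 + max(-1, -1) = 0
  height(20) = 1 + max(0, 0) = 1
  height(13) = 1 + max(-1, 1) = 2
  height(12) = 1 + max(0, 2) = 3
  height(3) = 1 + max(-1, 3) = 4
  height(29) = 1 + max(-1, -1) = 0
  height(36) = 1 + max(0, -1) = 1
  height(37) = 1 + max(1, -1) = 2
  height(26) = 1 + max(4, 2) = 5
Height = 5


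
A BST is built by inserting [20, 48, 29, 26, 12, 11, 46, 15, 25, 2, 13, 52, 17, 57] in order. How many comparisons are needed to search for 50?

Search path for 50: 20 -> 48 -> 52
Found: False
Comparisons: 3


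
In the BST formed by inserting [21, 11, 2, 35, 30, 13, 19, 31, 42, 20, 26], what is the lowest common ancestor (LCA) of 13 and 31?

Tree insertion order: [21, 11, 2, 35, 30, 13, 19, 31, 42, 20, 26]
Tree (level-order array): [21, 11, 35, 2, 13, 30, 42, None, None, None, 19, 26, 31, None, None, None, 20]
In a BST, the LCA of p=13, q=31 is the first node v on the
root-to-leaf path with p <= v <= q (go left if both < v, right if both > v).
Walk from root:
  at 21: 13 <= 21 <= 31, this is the LCA
LCA = 21


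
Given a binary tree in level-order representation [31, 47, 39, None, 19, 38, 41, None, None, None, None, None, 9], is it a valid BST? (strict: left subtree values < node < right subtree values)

Level-order array: [31, 47, 39, None, 19, 38, 41, None, None, None, None, None, 9]
Validate using subtree bounds (lo, hi): at each node, require lo < value < hi,
then recurse left with hi=value and right with lo=value.
Preorder trace (stopping at first violation):
  at node 31 with bounds (-inf, +inf): OK
  at node 47 with bounds (-inf, 31): VIOLATION
Node 47 violates its bound: not (-inf < 47 < 31).
Result: Not a valid BST


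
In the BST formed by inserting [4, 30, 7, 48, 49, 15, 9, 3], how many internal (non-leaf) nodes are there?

Tree built from: [4, 30, 7, 48, 49, 15, 9, 3]
Tree (level-order array): [4, 3, 30, None, None, 7, 48, None, 15, None, 49, 9]
Rule: An internal node has at least one child.
Per-node child counts:
  node 4: 2 child(ren)
  node 3: 0 child(ren)
  node 30: 2 child(ren)
  node 7: 1 child(ren)
  node 15: 1 child(ren)
  node 9: 0 child(ren)
  node 48: 1 child(ren)
  node 49: 0 child(ren)
Matching nodes: [4, 30, 7, 15, 48]
Count of internal (non-leaf) nodes: 5


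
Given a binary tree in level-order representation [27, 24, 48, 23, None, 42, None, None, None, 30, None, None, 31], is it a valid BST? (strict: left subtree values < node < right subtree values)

Level-order array: [27, 24, 48, 23, None, 42, None, None, None, 30, None, None, 31]
Validate using subtree bounds (lo, hi): at each node, require lo < value < hi,
then recurse left with hi=value and right with lo=value.
Preorder trace (stopping at first violation):
  at node 27 with bounds (-inf, +inf): OK
  at node 24 with bounds (-inf, 27): OK
  at node 23 with bounds (-inf, 24): OK
  at node 48 with bounds (27, +inf): OK
  at node 42 with bounds (27, 48): OK
  at node 30 with bounds (27, 42): OK
  at node 31 with bounds (30, 42): OK
No violation found at any node.
Result: Valid BST


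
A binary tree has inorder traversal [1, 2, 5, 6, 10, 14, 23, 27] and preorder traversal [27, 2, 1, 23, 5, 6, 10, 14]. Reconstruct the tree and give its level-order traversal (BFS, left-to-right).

Inorder:  [1, 2, 5, 6, 10, 14, 23, 27]
Preorder: [27, 2, 1, 23, 5, 6, 10, 14]
Algorithm: preorder visits root first, so consume preorder in order;
for each root, split the current inorder slice at that value into
left-subtree inorder and right-subtree inorder, then recurse.
Recursive splits:
  root=27; inorder splits into left=[1, 2, 5, 6, 10, 14, 23], right=[]
  root=2; inorder splits into left=[1], right=[5, 6, 10, 14, 23]
  root=1; inorder splits into left=[], right=[]
  root=23; inorder splits into left=[5, 6, 10, 14], right=[]
  root=5; inorder splits into left=[], right=[6, 10, 14]
  root=6; inorder splits into left=[], right=[10, 14]
  root=10; inorder splits into left=[], right=[14]
  root=14; inorder splits into left=[], right=[]
Reconstructed level-order: [27, 2, 1, 23, 5, 6, 10, 14]


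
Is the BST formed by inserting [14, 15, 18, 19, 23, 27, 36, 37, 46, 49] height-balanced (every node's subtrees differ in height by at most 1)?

Tree (level-order array): [14, None, 15, None, 18, None, 19, None, 23, None, 27, None, 36, None, 37, None, 46, None, 49]
Definition: a tree is height-balanced if, at every node, |h(left) - h(right)| <= 1 (empty subtree has height -1).
Bottom-up per-node check:
  node 49: h_left=-1, h_right=-1, diff=0 [OK], height=0
  node 46: h_left=-1, h_right=0, diff=1 [OK], height=1
  node 37: h_left=-1, h_right=1, diff=2 [FAIL (|-1-1|=2 > 1)], height=2
  node 36: h_left=-1, h_right=2, diff=3 [FAIL (|-1-2|=3 > 1)], height=3
  node 27: h_left=-1, h_right=3, diff=4 [FAIL (|-1-3|=4 > 1)], height=4
  node 23: h_left=-1, h_right=4, diff=5 [FAIL (|-1-4|=5 > 1)], height=5
  node 19: h_left=-1, h_right=5, diff=6 [FAIL (|-1-5|=6 > 1)], height=6
  node 18: h_left=-1, h_right=6, diff=7 [FAIL (|-1-6|=7 > 1)], height=7
  node 15: h_left=-1, h_right=7, diff=8 [FAIL (|-1-7|=8 > 1)], height=8
  node 14: h_left=-1, h_right=8, diff=9 [FAIL (|-1-8|=9 > 1)], height=9
Node 37 violates the condition: |-1 - 1| = 2 > 1.
Result: Not balanced


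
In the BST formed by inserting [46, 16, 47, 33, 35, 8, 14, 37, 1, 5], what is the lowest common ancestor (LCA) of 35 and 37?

Tree insertion order: [46, 16, 47, 33, 35, 8, 14, 37, 1, 5]
Tree (level-order array): [46, 16, 47, 8, 33, None, None, 1, 14, None, 35, None, 5, None, None, None, 37]
In a BST, the LCA of p=35, q=37 is the first node v on the
root-to-leaf path with p <= v <= q (go left if both < v, right if both > v).
Walk from root:
  at 46: both 35 and 37 < 46, go left
  at 16: both 35 and 37 > 16, go right
  at 33: both 35 and 37 > 33, go right
  at 35: 35 <= 35 <= 37, this is the LCA
LCA = 35


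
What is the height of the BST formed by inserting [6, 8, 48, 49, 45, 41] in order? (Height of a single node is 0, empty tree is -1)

Insertion order: [6, 8, 48, 49, 45, 41]
Tree (level-order array): [6, None, 8, None, 48, 45, 49, 41]
Compute height bottom-up (empty subtree = -1):
  height(41) = 1 + max(-1, -1) = 0
  height(45) = 1 + max(0, -1) = 1
  height(49) = 1 + max(-1, -1) = 0
  height(48) = 1 + max(1, 0) = 2
  height(8) = 1 + max(-1, 2) = 3
  height(6) = 1 + max(-1, 3) = 4
Height = 4


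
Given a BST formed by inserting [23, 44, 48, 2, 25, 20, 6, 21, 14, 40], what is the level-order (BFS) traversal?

Tree insertion order: [23, 44, 48, 2, 25, 20, 6, 21, 14, 40]
Tree (level-order array): [23, 2, 44, None, 20, 25, 48, 6, 21, None, 40, None, None, None, 14]
BFS from the root, enqueuing left then right child of each popped node:
  queue [23] -> pop 23, enqueue [2, 44], visited so far: [23]
  queue [2, 44] -> pop 2, enqueue [20], visited so far: [23, 2]
  queue [44, 20] -> pop 44, enqueue [25, 48], visited so far: [23, 2, 44]
  queue [20, 25, 48] -> pop 20, enqueue [6, 21], visited so far: [23, 2, 44, 20]
  queue [25, 48, 6, 21] -> pop 25, enqueue [40], visited so far: [23, 2, 44, 20, 25]
  queue [48, 6, 21, 40] -> pop 48, enqueue [none], visited so far: [23, 2, 44, 20, 25, 48]
  queue [6, 21, 40] -> pop 6, enqueue [14], visited so far: [23, 2, 44, 20, 25, 48, 6]
  queue [21, 40, 14] -> pop 21, enqueue [none], visited so far: [23, 2, 44, 20, 25, 48, 6, 21]
  queue [40, 14] -> pop 40, enqueue [none], visited so far: [23, 2, 44, 20, 25, 48, 6, 21, 40]
  queue [14] -> pop 14, enqueue [none], visited so far: [23, 2, 44, 20, 25, 48, 6, 21, 40, 14]
Result: [23, 2, 44, 20, 25, 48, 6, 21, 40, 14]


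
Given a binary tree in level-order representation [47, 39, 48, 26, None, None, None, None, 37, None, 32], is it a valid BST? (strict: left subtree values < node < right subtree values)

Level-order array: [47, 39, 48, 26, None, None, None, None, 37, None, 32]
Validate using subtree bounds (lo, hi): at each node, require lo < value < hi,
then recurse left with hi=value and right with lo=value.
Preorder trace (stopping at first violation):
  at node 47 with bounds (-inf, +inf): OK
  at node 39 with bounds (-inf, 47): OK
  at node 26 with bounds (-inf, 39): OK
  at node 37 with bounds (26, 39): OK
  at node 32 with bounds (37, 39): VIOLATION
Node 32 violates its bound: not (37 < 32 < 39).
Result: Not a valid BST


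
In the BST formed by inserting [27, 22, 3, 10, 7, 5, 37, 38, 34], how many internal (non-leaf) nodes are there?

Tree built from: [27, 22, 3, 10, 7, 5, 37, 38, 34]
Tree (level-order array): [27, 22, 37, 3, None, 34, 38, None, 10, None, None, None, None, 7, None, 5]
Rule: An internal node has at least one child.
Per-node child counts:
  node 27: 2 child(ren)
  node 22: 1 child(ren)
  node 3: 1 child(ren)
  node 10: 1 child(ren)
  node 7: 1 child(ren)
  node 5: 0 child(ren)
  node 37: 2 child(ren)
  node 34: 0 child(ren)
  node 38: 0 child(ren)
Matching nodes: [27, 22, 3, 10, 7, 37]
Count of internal (non-leaf) nodes: 6


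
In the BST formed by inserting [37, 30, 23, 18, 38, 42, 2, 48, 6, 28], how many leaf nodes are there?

Tree built from: [37, 30, 23, 18, 38, 42, 2, 48, 6, 28]
Tree (level-order array): [37, 30, 38, 23, None, None, 42, 18, 28, None, 48, 2, None, None, None, None, None, None, 6]
Rule: A leaf has 0 children.
Per-node child counts:
  node 37: 2 child(ren)
  node 30: 1 child(ren)
  node 23: 2 child(ren)
  node 18: 1 child(ren)
  node 2: 1 child(ren)
  node 6: 0 child(ren)
  node 28: 0 child(ren)
  node 38: 1 child(ren)
  node 42: 1 child(ren)
  node 48: 0 child(ren)
Matching nodes: [6, 28, 48]
Count of leaf nodes: 3


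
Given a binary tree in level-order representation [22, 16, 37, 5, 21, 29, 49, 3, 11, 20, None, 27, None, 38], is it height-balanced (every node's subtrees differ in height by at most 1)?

Tree (level-order array): [22, 16, 37, 5, 21, 29, 49, 3, 11, 20, None, 27, None, 38]
Definition: a tree is height-balanced if, at every node, |h(left) - h(right)| <= 1 (empty subtree has height -1).
Bottom-up per-node check:
  node 3: h_left=-1, h_right=-1, diff=0 [OK], height=0
  node 11: h_left=-1, h_right=-1, diff=0 [OK], height=0
  node 5: h_left=0, h_right=0, diff=0 [OK], height=1
  node 20: h_left=-1, h_right=-1, diff=0 [OK], height=0
  node 21: h_left=0, h_right=-1, diff=1 [OK], height=1
  node 16: h_left=1, h_right=1, diff=0 [OK], height=2
  node 27: h_left=-1, h_right=-1, diff=0 [OK], height=0
  node 29: h_left=0, h_right=-1, diff=1 [OK], height=1
  node 38: h_left=-1, h_right=-1, diff=0 [OK], height=0
  node 49: h_left=0, h_right=-1, diff=1 [OK], height=1
  node 37: h_left=1, h_right=1, diff=0 [OK], height=2
  node 22: h_left=2, h_right=2, diff=0 [OK], height=3
All nodes satisfy the balance condition.
Result: Balanced


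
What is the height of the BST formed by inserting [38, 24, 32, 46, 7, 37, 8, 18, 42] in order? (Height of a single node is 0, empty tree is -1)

Insertion order: [38, 24, 32, 46, 7, 37, 8, 18, 42]
Tree (level-order array): [38, 24, 46, 7, 32, 42, None, None, 8, None, 37, None, None, None, 18]
Compute height bottom-up (empty subtree = -1):
  height(18) = 1 + max(-1, -1) = 0
  height(8) = 1 + max(-1, 0) = 1
  height(7) = 1 + max(-1, 1) = 2
  height(37) = 1 + max(-1, -1) = 0
  height(32) = 1 + max(-1, 0) = 1
  height(24) = 1 + max(2, 1) = 3
  height(42) = 1 + max(-1, -1) = 0
  height(46) = 1 + max(0, -1) = 1
  height(38) = 1 + max(3, 1) = 4
Height = 4


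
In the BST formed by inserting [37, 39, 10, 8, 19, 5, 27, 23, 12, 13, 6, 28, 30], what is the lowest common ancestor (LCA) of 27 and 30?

Tree insertion order: [37, 39, 10, 8, 19, 5, 27, 23, 12, 13, 6, 28, 30]
Tree (level-order array): [37, 10, 39, 8, 19, None, None, 5, None, 12, 27, None, 6, None, 13, 23, 28, None, None, None, None, None, None, None, 30]
In a BST, the LCA of p=27, q=30 is the first node v on the
root-to-leaf path with p <= v <= q (go left if both < v, right if both > v).
Walk from root:
  at 37: both 27 and 30 < 37, go left
  at 10: both 27 and 30 > 10, go right
  at 19: both 27 and 30 > 19, go right
  at 27: 27 <= 27 <= 30, this is the LCA
LCA = 27


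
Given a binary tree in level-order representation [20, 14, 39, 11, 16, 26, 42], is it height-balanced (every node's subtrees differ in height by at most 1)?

Tree (level-order array): [20, 14, 39, 11, 16, 26, 42]
Definition: a tree is height-balanced if, at every node, |h(left) - h(right)| <= 1 (empty subtree has height -1).
Bottom-up per-node check:
  node 11: h_left=-1, h_right=-1, diff=0 [OK], height=0
  node 16: h_left=-1, h_right=-1, diff=0 [OK], height=0
  node 14: h_left=0, h_right=0, diff=0 [OK], height=1
  node 26: h_left=-1, h_right=-1, diff=0 [OK], height=0
  node 42: h_left=-1, h_right=-1, diff=0 [OK], height=0
  node 39: h_left=0, h_right=0, diff=0 [OK], height=1
  node 20: h_left=1, h_right=1, diff=0 [OK], height=2
All nodes satisfy the balance condition.
Result: Balanced


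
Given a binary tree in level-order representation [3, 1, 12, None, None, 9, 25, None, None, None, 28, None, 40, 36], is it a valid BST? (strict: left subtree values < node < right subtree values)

Level-order array: [3, 1, 12, None, None, 9, 25, None, None, None, 28, None, 40, 36]
Validate using subtree bounds (lo, hi): at each node, require lo < value < hi,
then recurse left with hi=value and right with lo=value.
Preorder trace (stopping at first violation):
  at node 3 with bounds (-inf, +inf): OK
  at node 1 with bounds (-inf, 3): OK
  at node 12 with bounds (3, +inf): OK
  at node 9 with bounds (3, 12): OK
  at node 25 with bounds (12, +inf): OK
  at node 28 with bounds (25, +inf): OK
  at node 40 with bounds (28, +inf): OK
  at node 36 with bounds (28, 40): OK
No violation found at any node.
Result: Valid BST


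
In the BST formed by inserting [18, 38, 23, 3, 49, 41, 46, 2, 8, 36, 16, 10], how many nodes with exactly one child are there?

Tree built from: [18, 38, 23, 3, 49, 41, 46, 2, 8, 36, 16, 10]
Tree (level-order array): [18, 3, 38, 2, 8, 23, 49, None, None, None, 16, None, 36, 41, None, 10, None, None, None, None, 46]
Rule: These are nodes with exactly 1 non-null child.
Per-node child counts:
  node 18: 2 child(ren)
  node 3: 2 child(ren)
  node 2: 0 child(ren)
  node 8: 1 child(ren)
  node 16: 1 child(ren)
  node 10: 0 child(ren)
  node 38: 2 child(ren)
  node 23: 1 child(ren)
  node 36: 0 child(ren)
  node 49: 1 child(ren)
  node 41: 1 child(ren)
  node 46: 0 child(ren)
Matching nodes: [8, 16, 23, 49, 41]
Count of nodes with exactly one child: 5
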